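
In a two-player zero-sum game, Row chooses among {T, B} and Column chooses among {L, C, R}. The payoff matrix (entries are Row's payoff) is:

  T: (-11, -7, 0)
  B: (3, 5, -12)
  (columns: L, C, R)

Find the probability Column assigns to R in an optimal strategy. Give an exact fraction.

7/13

Row minima: T → -11, B → -12; maximin = -11.
Column maxima: L → 3, C → 5, R → 0; minimax = 0.
-11 ≠ 0, so there is no saddle point; optimal play is mixed.
C is strictly dominated by L (it gives Row strictly more in every row), so Column never plays it.
On the remaining 2×2 (T, B vs L, R):
Let Row play T with probability p. Expected payoff against L: (-11)p + 3(1−p) = −14p + 3; against R: 0p + (-12)(1−p) = 12p − 12.
Setting these equal: −14p + 3 = 12p − 12 ⇒ −26p = -15 ⇒ p = 15/26, and the value is (-14)·(15/26) + 3 = -66/13.
For Column: with q = P(L), equating T's and B's payoffs gives −11q = 15q − 12 ⇒ q = 6/13.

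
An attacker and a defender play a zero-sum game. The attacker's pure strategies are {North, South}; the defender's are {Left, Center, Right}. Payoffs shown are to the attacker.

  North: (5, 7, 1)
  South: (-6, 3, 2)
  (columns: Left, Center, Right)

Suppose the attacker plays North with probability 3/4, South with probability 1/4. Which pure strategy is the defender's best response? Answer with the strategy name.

If the defender plays Left, the attacker's expected payoff is (3/4)·5 + (1/4)·(-6) = 9/4.
If the defender plays Center, the attacker's expected payoff is (3/4)·7 + (1/4)·3 = 6.
If the defender plays Right, the attacker's expected payoff is (3/4)·1 + (1/4)·2 = 5/4.
The defender minimizes the attacker's payoff; the smallest is 5/4, so the best response is Right.

Right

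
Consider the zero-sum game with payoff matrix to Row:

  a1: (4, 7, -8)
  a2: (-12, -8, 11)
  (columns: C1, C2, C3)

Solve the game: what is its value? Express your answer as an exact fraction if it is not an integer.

Row minima: a1 → -8, a2 → -12; maximin = -8.
Column maxima: C1 → 4, C2 → 7, C3 → 11; minimax = 4.
-8 ≠ 4, so there is no saddle point; optimal play is mixed.
C2 is strictly dominated by C1 (it gives Row strictly more in every row), so Column never plays it.
On the remaining 2×2 (a1, a2 vs C1, C3):
Let Row play a1 with probability p. Expected payoff against C1: 4p + (-12)(1−p) = 16p − 12; against C3: (-8)p + 11(1−p) = −19p + 11.
Setting these equal: 16p − 12 = −19p + 11 ⇒ 35p = 23 ⇒ p = 23/35, and the value is (16)·(23/35) − 12 = -52/35.
For Column: with q = P(C1), equating a1's and a2's payoffs gives 12q − 8 = −23q + 11 ⇒ q = 19/35.

-52/35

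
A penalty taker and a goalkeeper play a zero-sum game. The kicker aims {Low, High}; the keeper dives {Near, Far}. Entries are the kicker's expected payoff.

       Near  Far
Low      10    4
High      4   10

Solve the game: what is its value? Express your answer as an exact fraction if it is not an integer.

Row minima: Low → 4, High → 4; maximin = 4.
Column maxima: Near → 10, Far → 10; minimax = 10.
4 ≠ 10, so there is no saddle point; optimal play is mixed.
Let the kicker play Low with probability p. Expected payoff against Near: 10p + 4(1−p) = 6p + 4; against Far: 4p + 10(1−p) = −6p + 10.
Setting these equal: 6p + 4 = −6p + 10 ⇒ 12p = 6 ⇒ p = 1/2, and the value is (6)·(1/2) + 4 = 7.
For the keeper: with q = P(Near), equating Low's and High's payoffs gives 6q + 4 = −6q + 10 ⇒ q = 1/2.

7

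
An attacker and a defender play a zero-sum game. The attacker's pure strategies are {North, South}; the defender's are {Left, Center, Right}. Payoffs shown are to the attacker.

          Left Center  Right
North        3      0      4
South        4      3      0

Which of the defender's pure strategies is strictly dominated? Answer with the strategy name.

Center holds the attacker's payoff strictly below Left in every row: 0 < 3, 3 < 4.
So Left is strictly dominated for the defender.

Left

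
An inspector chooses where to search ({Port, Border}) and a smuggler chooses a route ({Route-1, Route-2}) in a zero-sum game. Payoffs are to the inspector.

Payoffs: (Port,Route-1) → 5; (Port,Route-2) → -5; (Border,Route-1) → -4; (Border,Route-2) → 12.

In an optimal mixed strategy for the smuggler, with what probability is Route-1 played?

17/26

Row minima: Port → -5, Border → -4; maximin = -4.
Column maxima: Route-1 → 5, Route-2 → 12; minimax = 5.
-4 ≠ 5, so there is no saddle point; optimal play is mixed.
Let the inspector play Port with probability p. Expected payoff against Route-1: 5p + (-4)(1−p) = 9p − 4; against Route-2: (-5)p + 12(1−p) = −17p + 12.
Setting these equal: 9p − 4 = −17p + 12 ⇒ 26p = 16 ⇒ p = 8/13, and the value is (9)·(8/13) − 4 = 20/13.
For the smuggler: with q = P(Route-1), equating Port's and Border's payoffs gives 10q − 5 = −16q + 12 ⇒ q = 17/26.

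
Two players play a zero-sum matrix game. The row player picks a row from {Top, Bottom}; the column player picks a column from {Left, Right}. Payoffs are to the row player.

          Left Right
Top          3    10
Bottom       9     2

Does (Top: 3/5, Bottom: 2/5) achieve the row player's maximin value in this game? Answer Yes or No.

Against Left this mix gives (3/5)·3 + (2/5)·9 = 27/5.
Against Right this mix gives (3/5)·10 + (2/5)·2 = 34/5.
The column player will play Left, holding the row player to 27/5. Shifting weight toward the row that does better against Left would raise this floor (the equalizing mix achieves 6 against both Left and Right), so the proposed strategy is not optimal.

No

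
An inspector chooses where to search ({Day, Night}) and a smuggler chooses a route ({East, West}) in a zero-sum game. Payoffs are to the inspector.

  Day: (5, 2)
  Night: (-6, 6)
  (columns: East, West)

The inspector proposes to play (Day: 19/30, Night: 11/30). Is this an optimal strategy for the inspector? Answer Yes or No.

No

Against East this mix gives (19/30)·5 + (11/30)·(-6) = 29/30.
Against West this mix gives (19/30)·2 + (11/30)·6 = 52/15.
The smuggler will play East, holding the inspector to 29/30. Shifting weight toward the row that does better against East would raise this floor (the equalizing mix achieves 14/5 against both East and West), so the proposed strategy is not optimal.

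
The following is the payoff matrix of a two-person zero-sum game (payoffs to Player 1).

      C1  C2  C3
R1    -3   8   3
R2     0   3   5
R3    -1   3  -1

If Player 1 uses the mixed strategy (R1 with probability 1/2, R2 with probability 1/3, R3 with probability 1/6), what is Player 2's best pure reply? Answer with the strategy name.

If Player 2 plays C1, Player 1's expected payoff is (1/2)·(-3) + (1/3)·0 + (1/6)·(-1) = -5/3.
If Player 2 plays C2, Player 1's expected payoff is (1/2)·8 + (1/3)·3 + (1/6)·3 = 11/2.
If Player 2 plays C3, Player 1's expected payoff is (1/2)·3 + (1/3)·5 + (1/6)·(-1) = 3.
Player 2 minimizes Player 1's payoff; the smallest is -5/3, so the best response is C1.

C1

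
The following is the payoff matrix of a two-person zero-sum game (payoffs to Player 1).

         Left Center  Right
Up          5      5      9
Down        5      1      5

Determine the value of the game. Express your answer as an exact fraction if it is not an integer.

Row minima: Up → 5, Down → 1; maximin = 5.
Column maxima: Left → 5, Center → 5, Right → 9; minimax = 5.
Since maximin = minimax = 5, there is a saddle point and the value is 5.

5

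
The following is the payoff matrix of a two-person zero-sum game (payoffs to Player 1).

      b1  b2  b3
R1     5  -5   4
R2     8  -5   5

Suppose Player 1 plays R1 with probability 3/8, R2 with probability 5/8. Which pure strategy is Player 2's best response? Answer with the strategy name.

If Player 2 plays b1, Player 1's expected payoff is (3/8)·5 + (5/8)·8 = 55/8.
If Player 2 plays b2, Player 1's expected payoff is (3/8)·(-5) + (5/8)·(-5) = -5.
If Player 2 plays b3, Player 1's expected payoff is (3/8)·4 + (5/8)·5 = 37/8.
Player 2 minimizes Player 1's payoff; the smallest is -5, so the best response is b2.

b2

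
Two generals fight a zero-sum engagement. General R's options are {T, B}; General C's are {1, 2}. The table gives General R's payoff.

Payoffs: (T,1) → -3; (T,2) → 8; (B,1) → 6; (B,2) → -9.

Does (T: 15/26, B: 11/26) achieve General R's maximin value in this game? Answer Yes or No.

Yes

Against 1 this mix gives (15/26)·(-3) + (11/26)·6 = 21/26.
Against 2 this mix gives (15/26)·8 + (11/26)·(-9) = 21/26.
All of General C's active replies (1, 2) yield 21/26, and no column does worse for General R. The mix makes General C indifferent and guarantees 21/26, so it is optimal.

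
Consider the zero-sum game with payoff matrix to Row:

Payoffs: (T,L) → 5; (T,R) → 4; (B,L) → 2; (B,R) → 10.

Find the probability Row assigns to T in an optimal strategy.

8/9

Row minima: T → 4, B → 2; maximin = 4.
Column maxima: L → 5, R → 10; minimax = 5.
4 ≠ 5, so there is no saddle point; optimal play is mixed.
Let Row play T with probability p. Expected payoff against L: 5p + 2(1−p) = 3p + 2; against R: 4p + 10(1−p) = −6p + 10.
Setting these equal: 3p + 2 = −6p + 10 ⇒ 9p = 8 ⇒ p = 8/9, and the value is (3)·(8/9) + 2 = 14/3.
For Column: with q = P(L), equating T's and B's payoffs gives q + 4 = −8q + 10 ⇒ q = 2/3.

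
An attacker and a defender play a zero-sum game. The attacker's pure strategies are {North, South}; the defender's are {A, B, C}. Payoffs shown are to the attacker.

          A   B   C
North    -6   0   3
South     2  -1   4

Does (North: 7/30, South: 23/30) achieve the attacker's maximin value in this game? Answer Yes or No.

No

Against A this mix gives (7/30)·(-6) + (23/30)·2 = 2/15.
Against B this mix gives (7/30)·0 + (23/30)·(-1) = -23/30.
Against C this mix gives (7/30)·3 + (23/30)·4 = 113/30.
The defender will play B, holding the attacker to -23/30. Shifting weight toward the row that does better against B would raise this floor (the equalizing mix achieves -2/3 against both B and A), so the proposed strategy is not optimal.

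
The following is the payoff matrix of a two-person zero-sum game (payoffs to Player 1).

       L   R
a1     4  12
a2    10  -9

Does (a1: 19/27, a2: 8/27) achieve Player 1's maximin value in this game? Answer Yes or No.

Yes

Against L this mix gives (19/27)·4 + (8/27)·10 = 52/9.
Against R this mix gives (19/27)·12 + (8/27)·(-9) = 52/9.
All of Player 2's active replies (L, R) yield 52/9, and no column does worse for Player 1. The mix makes Player 2 indifferent and guarantees 52/9, so it is optimal.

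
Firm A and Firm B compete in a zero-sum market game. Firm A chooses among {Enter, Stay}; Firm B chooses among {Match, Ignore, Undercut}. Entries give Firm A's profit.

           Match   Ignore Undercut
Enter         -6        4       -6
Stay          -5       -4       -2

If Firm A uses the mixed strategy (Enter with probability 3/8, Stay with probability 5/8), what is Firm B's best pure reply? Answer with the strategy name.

If Firm B plays Match, Firm A's expected payoff is (3/8)·(-6) + (5/8)·(-5) = -43/8.
If Firm B plays Ignore, Firm A's expected payoff is (3/8)·4 + (5/8)·(-4) = -1.
If Firm B plays Undercut, Firm A's expected payoff is (3/8)·(-6) + (5/8)·(-2) = -7/2.
Firm B minimizes Firm A's payoff; the smallest is -43/8, so the best response is Match.

Match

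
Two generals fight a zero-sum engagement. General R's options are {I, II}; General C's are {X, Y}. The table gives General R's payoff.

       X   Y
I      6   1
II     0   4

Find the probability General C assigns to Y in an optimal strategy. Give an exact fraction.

Row minima: I → 1, II → 0; maximin = 1.
Column maxima: X → 6, Y → 4; minimax = 4.
1 ≠ 4, so there is no saddle point; optimal play is mixed.
Let General R play I with probability p. Expected payoff against X: 6p + 0(1−p) = 6p; against Y: 1p + 4(1−p) = −3p + 4.
Setting these equal: 6p = −3p + 4 ⇒ 9p = 4 ⇒ p = 4/9, and the value is (6)·(4/9) = 8/3.
For General C: with q = P(X), equating I's and II's payoffs gives 5q + 1 = −4q + 4 ⇒ q = 1/3.

2/3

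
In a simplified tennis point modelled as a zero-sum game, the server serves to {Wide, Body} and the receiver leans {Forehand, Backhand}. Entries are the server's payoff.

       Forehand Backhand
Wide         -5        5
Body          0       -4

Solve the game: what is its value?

-10/7

Row minima: Wide → -5, Body → -4; maximin = -4.
Column maxima: Forehand → 0, Backhand → 5; minimax = 0.
-4 ≠ 0, so there is no saddle point; optimal play is mixed.
Let the server play Wide with probability p. Expected payoff against Forehand: (-5)p + 0(1−p) = −5p; against Backhand: 5p + (-4)(1−p) = 9p − 4.
Setting these equal: −5p = 9p − 4 ⇒ −14p = -4 ⇒ p = 2/7, and the value is (-5)·(2/7) = -10/7.
For the receiver: with q = P(Forehand), equating Wide's and Body's payoffs gives −10q + 5 = 4q − 4 ⇒ q = 9/14.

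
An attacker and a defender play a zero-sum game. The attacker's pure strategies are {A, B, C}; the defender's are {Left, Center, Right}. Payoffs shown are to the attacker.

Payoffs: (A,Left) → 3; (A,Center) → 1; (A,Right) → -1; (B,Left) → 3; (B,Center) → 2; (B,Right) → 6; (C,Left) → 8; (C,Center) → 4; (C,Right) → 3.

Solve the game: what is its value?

18/5

Row minima: A → -1, B → 2, C → 3; maximin = 3.
Column maxima: Left → 8, Center → 4, Right → 6; minimax = 4.
3 ≠ 4, so there is no saddle point; optimal play is mixed.
A is strictly dominated by C, so the attacker never plays it.
Left is strictly dominated by Center (it gives the attacker strictly more in every row), so the defender never plays it.
On the remaining 2×2 (B, C vs Center, Right):
Let the attacker play B with probability p. Expected payoff against Center: 2p + 4(1−p) = −2p + 4; against Right: 6p + 3(1−p) = 3p + 3.
Setting these equal: −2p + 4 = 3p + 3 ⇒ −5p = -1 ⇒ p = 1/5, and the value is (-2)·(1/5) + 4 = 18/5.
For the defender: with q = P(Center), equating B's and C's payoffs gives −4q + 6 = q + 3 ⇒ q = 3/5.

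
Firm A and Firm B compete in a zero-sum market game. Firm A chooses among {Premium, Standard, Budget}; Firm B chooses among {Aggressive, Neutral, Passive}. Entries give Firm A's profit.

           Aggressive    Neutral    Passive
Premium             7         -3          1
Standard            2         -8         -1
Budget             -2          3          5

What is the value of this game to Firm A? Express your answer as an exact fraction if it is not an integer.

Row minima: Premium → -3, Standard → -8, Budget → -2; maximin = -2.
Column maxima: Aggressive → 7, Neutral → 3, Passive → 5; minimax = 3.
-2 ≠ 3, so there is no saddle point; optimal play is mixed.
Standard is strictly dominated by Premium, so Firm A never plays it.
Passive is strictly dominated by Neutral (it gives Firm A strictly more in every row), so Firm B never plays it.
On the remaining 2×2 (Premium, Budget vs Aggressive, Neutral):
Let Firm A play Premium with probability p. Expected payoff against Aggressive: 7p + (-2)(1−p) = 9p − 2; against Neutral: (-3)p + 3(1−p) = −6p + 3.
Setting these equal: 9p − 2 = −6p + 3 ⇒ 15p = 5 ⇒ p = 1/3, and the value is (9)·(1/3) − 2 = 1.
For Firm B: with q = P(Aggressive), equating Premium's and Budget's payoffs gives 10q − 3 = −5q + 3 ⇒ q = 2/5.

1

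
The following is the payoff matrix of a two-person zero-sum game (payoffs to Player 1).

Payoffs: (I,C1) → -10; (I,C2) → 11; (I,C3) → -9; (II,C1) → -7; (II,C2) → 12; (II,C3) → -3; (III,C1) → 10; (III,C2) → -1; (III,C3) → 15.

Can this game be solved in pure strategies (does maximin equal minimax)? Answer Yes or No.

No

Row minima: I → -10, II → -7, III → -1; maximin = -1.
Column maxima: C1 → 10, C2 → 12, C3 → 15; minimax = 10.
-1 ≠ 10, so no pure-strategy equilibrium exists.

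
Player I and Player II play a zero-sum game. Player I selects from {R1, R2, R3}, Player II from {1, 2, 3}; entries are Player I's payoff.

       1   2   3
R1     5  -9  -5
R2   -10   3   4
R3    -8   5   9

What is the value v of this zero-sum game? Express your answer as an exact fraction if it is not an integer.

Row minima: R1 → -9, R2 → -10, R3 → -8; maximin = -8.
Column maxima: 1 → 5, 2 → 5, 3 → 9; minimax = 5.
-8 ≠ 5, so there is no saddle point; optimal play is mixed.
R2 is strictly dominated by R3, so Player I never plays it.
3 is strictly dominated by 2 (it gives Player I strictly more in every row), so Player II never plays it.
On the remaining 2×2 (R1, R3 vs 1, 2):
Let Player I play R1 with probability p. Expected payoff against 1: 5p + (-8)(1−p) = 13p − 8; against 2: (-9)p + 5(1−p) = −14p + 5.
Setting these equal: 13p − 8 = −14p + 5 ⇒ 27p = 13 ⇒ p = 13/27, and the value is (13)·(13/27) − 8 = -47/27.
For Player II: with q = P(1), equating R1's and R3's payoffs gives 14q − 9 = −13q + 5 ⇒ q = 14/27.

-47/27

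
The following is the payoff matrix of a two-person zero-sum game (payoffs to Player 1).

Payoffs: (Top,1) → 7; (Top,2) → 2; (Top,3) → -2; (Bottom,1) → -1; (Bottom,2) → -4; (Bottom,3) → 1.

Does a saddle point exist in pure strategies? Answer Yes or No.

No

Row minima: Top → -2, Bottom → -4; maximin = -2.
Column maxima: 1 → 7, 2 → 2, 3 → 1; minimax = 1.
-2 ≠ 1, so no pure-strategy equilibrium exists.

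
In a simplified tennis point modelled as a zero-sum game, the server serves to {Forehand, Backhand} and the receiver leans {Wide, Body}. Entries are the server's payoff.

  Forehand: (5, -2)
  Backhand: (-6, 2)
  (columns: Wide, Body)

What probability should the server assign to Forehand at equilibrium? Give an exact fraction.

Row minima: Forehand → -2, Backhand → -6; maximin = -2.
Column maxima: Wide → 5, Body → 2; minimax = 2.
-2 ≠ 2, so there is no saddle point; optimal play is mixed.
Let the server play Forehand with probability p. Expected payoff against Wide: 5p + (-6)(1−p) = 11p − 6; against Body: (-2)p + 2(1−p) = −4p + 2.
Setting these equal: 11p − 6 = −4p + 2 ⇒ 15p = 8 ⇒ p = 8/15, and the value is (11)·(8/15) − 6 = -2/15.
For the receiver: with q = P(Wide), equating Forehand's and Backhand's payoffs gives 7q − 2 = −8q + 2 ⇒ q = 4/15.

8/15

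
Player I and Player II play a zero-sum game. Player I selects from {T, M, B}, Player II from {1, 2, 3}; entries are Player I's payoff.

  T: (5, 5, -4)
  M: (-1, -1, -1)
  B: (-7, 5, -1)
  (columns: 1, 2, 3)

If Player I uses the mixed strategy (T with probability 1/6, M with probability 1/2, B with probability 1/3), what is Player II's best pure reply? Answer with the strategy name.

If Player II plays 1, Player I's expected payoff is (1/6)·5 + (1/2)·(-1) + (1/3)·(-7) = -2.
If Player II plays 2, Player I's expected payoff is (1/6)·5 + (1/2)·(-1) + (1/3)·5 = 2.
If Player II plays 3, Player I's expected payoff is (1/6)·(-4) + (1/2)·(-1) + (1/3)·(-1) = -3/2.
Player II minimizes Player I's payoff; the smallest is -2, so the best response is 1.

1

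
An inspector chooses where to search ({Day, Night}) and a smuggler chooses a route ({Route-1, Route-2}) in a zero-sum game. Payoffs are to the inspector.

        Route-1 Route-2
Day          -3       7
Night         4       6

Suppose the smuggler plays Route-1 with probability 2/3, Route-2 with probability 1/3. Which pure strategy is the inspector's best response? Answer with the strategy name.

Night

Expected payoff of Day: (2/3)·(-3) + (1/3)·7 = 1/3.
Expected payoff of Night: (2/3)·4 + (1/3)·6 = 14/3.
The largest is 14/3, so the inspector's best response is Night.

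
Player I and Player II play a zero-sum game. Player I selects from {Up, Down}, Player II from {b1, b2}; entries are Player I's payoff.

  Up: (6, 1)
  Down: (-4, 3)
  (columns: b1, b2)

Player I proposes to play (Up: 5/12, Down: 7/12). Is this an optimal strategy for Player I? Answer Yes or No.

No

Against b1 this mix gives (5/12)·6 + (7/12)·(-4) = 1/6.
Against b2 this mix gives (5/12)·1 + (7/12)·3 = 13/6.
Player II will play b1, holding Player I to 1/6. Shifting weight toward the row that does better against b1 would raise this floor (the equalizing mix achieves 11/6 against both b1 and b2), so the proposed strategy is not optimal.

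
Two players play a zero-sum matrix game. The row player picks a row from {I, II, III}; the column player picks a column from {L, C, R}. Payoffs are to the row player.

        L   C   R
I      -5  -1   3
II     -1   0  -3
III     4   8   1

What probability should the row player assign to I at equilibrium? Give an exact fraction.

Row minima: I → -5, II → -3, III → 1; maximin = 1.
Column maxima: L → 4, C → 8, R → 3; minimax = 3.
1 ≠ 3, so there is no saddle point; optimal play is mixed.
II is strictly dominated by III, so the row player never plays it.
C is strictly dominated by L (it gives the row player strictly more in every row), so the column player never plays it.
On the remaining 2×2 (I, III vs L, R):
Let the row player play I with probability p. Expected payoff against L: (-5)p + 4(1−p) = −9p + 4; against R: 3p + 1(1−p) = 2p + 1.
Setting these equal: −9p + 4 = 2p + 1 ⇒ −11p = -3 ⇒ p = 3/11, and the value is (-9)·(3/11) + 4 = 17/11.
For the column player: with q = P(L), equating I's and III's payoffs gives −8q + 3 = 3q + 1 ⇒ q = 2/11.

3/11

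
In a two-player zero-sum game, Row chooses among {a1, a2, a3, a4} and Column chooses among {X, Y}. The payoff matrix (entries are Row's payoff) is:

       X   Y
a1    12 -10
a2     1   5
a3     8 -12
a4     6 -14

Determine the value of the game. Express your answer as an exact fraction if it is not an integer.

Row minima: a1 → -10, a2 → 1, a3 → -12, a4 → -14; maximin = 1.
Column maxima: X → 12, Y → 5; minimax = 5.
1 ≠ 5, so there is no saddle point; optimal play is mixed.
a3 is strictly dominated by a1, so Row never plays it.
a4 is strictly dominated by a1, so Row never plays it.
On the remaining 2×2 (a1, a2 vs X, Y):
Let Row play a1 with probability p. Expected payoff against X: 12p + 1(1−p) = 11p + 1; against Y: (-10)p + 5(1−p) = −15p + 5.
Setting these equal: 11p + 1 = −15p + 5 ⇒ 26p = 4 ⇒ p = 2/13, and the value is (11)·(2/13) + 1 = 35/13.
For Column: with q = P(X), equating a1's and a2's payoffs gives 22q − 10 = −4q + 5 ⇒ q = 15/26.

35/13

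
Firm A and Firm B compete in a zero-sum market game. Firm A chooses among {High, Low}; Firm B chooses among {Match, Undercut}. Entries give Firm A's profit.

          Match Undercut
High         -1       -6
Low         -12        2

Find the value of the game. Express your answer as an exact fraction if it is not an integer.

-74/19

Row minima: High → -6, Low → -12; maximin = -6.
Column maxima: Match → -1, Undercut → 2; minimax = -1.
-6 ≠ -1, so there is no saddle point; optimal play is mixed.
Let Firm A play High with probability p. Expected payoff against Match: (-1)p + (-12)(1−p) = 11p − 12; against Undercut: (-6)p + 2(1−p) = −8p + 2.
Setting these equal: 11p − 12 = −8p + 2 ⇒ 19p = 14 ⇒ p = 14/19, and the value is (11)·(14/19) − 12 = -74/19.
For Firm B: with q = P(Match), equating High's and Low's payoffs gives 5q − 6 = −14q + 2 ⇒ q = 8/19.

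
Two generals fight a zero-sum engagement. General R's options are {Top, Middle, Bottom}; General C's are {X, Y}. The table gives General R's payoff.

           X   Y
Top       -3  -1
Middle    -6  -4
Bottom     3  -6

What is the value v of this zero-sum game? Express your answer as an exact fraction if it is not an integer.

-21/11

Row minima: Top → -3, Middle → -6, Bottom → -6; maximin = -3.
Column maxima: X → 3, Y → -1; minimax = -1.
-3 ≠ -1, so there is no saddle point; optimal play is mixed.
Middle is strictly dominated by Top, so General R never plays it.
On the remaining 2×2 (Top, Bottom vs X, Y):
Let General R play Top with probability p. Expected payoff against X: (-3)p + 3(1−p) = −6p + 3; against Y: (-1)p + (-6)(1−p) = 5p − 6.
Setting these equal: −6p + 3 = 5p − 6 ⇒ −11p = -9 ⇒ p = 9/11, and the value is (-6)·(9/11) + 3 = -21/11.
For General C: with q = P(X), equating Top's and Bottom's payoffs gives −2q − 1 = 9q − 6 ⇒ q = 5/11.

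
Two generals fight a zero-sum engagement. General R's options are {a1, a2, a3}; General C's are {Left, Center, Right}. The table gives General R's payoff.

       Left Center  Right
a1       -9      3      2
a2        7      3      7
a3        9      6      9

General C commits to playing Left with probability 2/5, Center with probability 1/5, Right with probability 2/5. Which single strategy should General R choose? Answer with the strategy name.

a3

Expected payoff of a1: (2/5)·(-9) + (1/5)·3 + (2/5)·2 = -11/5.
Expected payoff of a2: (2/5)·7 + (1/5)·3 + (2/5)·7 = 31/5.
Expected payoff of a3: (2/5)·9 + (1/5)·6 + (2/5)·9 = 42/5.
The largest is 42/5, so General R's best response is a3.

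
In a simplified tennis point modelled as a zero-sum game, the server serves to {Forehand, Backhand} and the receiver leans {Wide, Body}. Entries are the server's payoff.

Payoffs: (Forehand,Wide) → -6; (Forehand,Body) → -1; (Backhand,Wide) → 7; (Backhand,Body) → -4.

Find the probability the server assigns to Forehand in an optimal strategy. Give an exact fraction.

11/16

Row minima: Forehand → -6, Backhand → -4; maximin = -4.
Column maxima: Wide → 7, Body → -1; minimax = -1.
-4 ≠ -1, so there is no saddle point; optimal play is mixed.
Let the server play Forehand with probability p. Expected payoff against Wide: (-6)p + 7(1−p) = −13p + 7; against Body: (-1)p + (-4)(1−p) = 3p − 4.
Setting these equal: −13p + 7 = 3p − 4 ⇒ −16p = -11 ⇒ p = 11/16, and the value is (-13)·(11/16) + 7 = -31/16.
For the receiver: with q = P(Wide), equating Forehand's and Backhand's payoffs gives −5q − 1 = 11q − 4 ⇒ q = 3/16.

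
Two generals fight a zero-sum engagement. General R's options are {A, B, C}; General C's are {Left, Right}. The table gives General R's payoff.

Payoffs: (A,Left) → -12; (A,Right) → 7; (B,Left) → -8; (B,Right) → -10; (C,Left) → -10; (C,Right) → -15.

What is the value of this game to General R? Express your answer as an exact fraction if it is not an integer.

Row minima: A → -12, B → -10, C → -15; maximin = -10.
Column maxima: Left → -8, Right → 7; minimax = -8.
-10 ≠ -8, so there is no saddle point; optimal play is mixed.
C is strictly dominated by B, so General R never plays it.
On the remaining 2×2 (A, B vs Left, Right):
Let General R play A with probability p. Expected payoff against Left: (-12)p + (-8)(1−p) = −4p − 8; against Right: 7p + (-10)(1−p) = 17p − 10.
Setting these equal: −4p − 8 = 17p − 10 ⇒ −21p = -2 ⇒ p = 2/21, and the value is (-4)·(2/21) − 8 = -176/21.
For General C: with q = P(Left), equating A's and B's payoffs gives −19q + 7 = 2q − 10 ⇒ q = 17/21.

-176/21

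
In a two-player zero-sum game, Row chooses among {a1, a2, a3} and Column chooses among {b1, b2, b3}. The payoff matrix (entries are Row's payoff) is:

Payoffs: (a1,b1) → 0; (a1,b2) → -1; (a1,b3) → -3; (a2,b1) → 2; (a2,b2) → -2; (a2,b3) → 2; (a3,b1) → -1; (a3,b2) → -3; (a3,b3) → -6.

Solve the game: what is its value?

Row minima: a1 → -3, a2 → -2, a3 → -6; maximin = -2.
Column maxima: b1 → 2, b2 → -1, b3 → 2; minimax = -1.
-2 ≠ -1, so there is no saddle point; optimal play is mixed.
a3 is strictly dominated by a1, so Row never plays it.
b1 is strictly dominated by b2 (it gives Row strictly more in every row), so Column never plays it.
On the remaining 2×2 (a1, a2 vs b2, b3):
Let Row play a1 with probability p. Expected payoff against b2: (-1)p + (-2)(1−p) = p − 2; against b3: (-3)p + 2(1−p) = −5p + 2.
Setting these equal: p − 2 = −5p + 2 ⇒ 6p = 4 ⇒ p = 2/3, and the value is (1)·(2/3) − 2 = -4/3.
For Column: with q = P(b2), equating a1's and a2's payoffs gives 2q − 3 = −4q + 2 ⇒ q = 5/6.

-4/3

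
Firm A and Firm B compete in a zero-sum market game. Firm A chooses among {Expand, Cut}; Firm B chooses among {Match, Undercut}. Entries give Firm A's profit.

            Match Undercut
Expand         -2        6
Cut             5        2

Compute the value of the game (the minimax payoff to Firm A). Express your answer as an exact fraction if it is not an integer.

34/11

Row minima: Expand → -2, Cut → 2; maximin = 2.
Column maxima: Match → 5, Undercut → 6; minimax = 5.
2 ≠ 5, so there is no saddle point; optimal play is mixed.
Let Firm A play Expand with probability p. Expected payoff against Match: (-2)p + 5(1−p) = −7p + 5; against Undercut: 6p + 2(1−p) = 4p + 2.
Setting these equal: −7p + 5 = 4p + 2 ⇒ −11p = -3 ⇒ p = 3/11, and the value is (-7)·(3/11) + 5 = 34/11.
For Firm B: with q = P(Match), equating Expand's and Cut's payoffs gives −8q + 6 = 3q + 2 ⇒ q = 4/11.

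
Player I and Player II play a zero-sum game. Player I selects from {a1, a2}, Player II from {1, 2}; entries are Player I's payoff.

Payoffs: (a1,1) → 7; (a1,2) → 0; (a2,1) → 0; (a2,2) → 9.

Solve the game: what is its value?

Row minima: a1 → 0, a2 → 0; maximin = 0.
Column maxima: 1 → 7, 2 → 9; minimax = 7.
0 ≠ 7, so there is no saddle point; optimal play is mixed.
Let Player I play a1 with probability p. Expected payoff against 1: 7p + 0(1−p) = 7p; against 2: 0p + 9(1−p) = −9p + 9.
Setting these equal: 7p = −9p + 9 ⇒ 16p = 9 ⇒ p = 9/16, and the value is (7)·(9/16) = 63/16.
For Player II: with q = P(1), equating a1's and a2's payoffs gives 7q = −9q + 9 ⇒ q = 9/16.

63/16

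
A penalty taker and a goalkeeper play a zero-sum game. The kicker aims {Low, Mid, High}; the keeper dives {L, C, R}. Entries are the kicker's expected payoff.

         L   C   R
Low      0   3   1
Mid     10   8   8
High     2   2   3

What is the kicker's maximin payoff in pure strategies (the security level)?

Row minima: Low → 0, Mid → 8, High → 2.
The best of these is 8.

8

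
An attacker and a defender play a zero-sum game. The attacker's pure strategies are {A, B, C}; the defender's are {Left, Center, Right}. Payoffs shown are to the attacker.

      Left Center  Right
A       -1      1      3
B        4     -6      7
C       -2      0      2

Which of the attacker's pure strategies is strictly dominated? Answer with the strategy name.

C

A gives a strictly higher payoff than C against every column: -1 > -2, 1 > 0, 3 > 2.
So C is strictly dominated and the attacker never plays it.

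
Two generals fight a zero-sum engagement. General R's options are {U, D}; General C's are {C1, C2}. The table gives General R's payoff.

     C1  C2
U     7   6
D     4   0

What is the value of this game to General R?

6

Row minima: U → 6, D → 0; maximin = 6.
Column maxima: C1 → 7, C2 → 6; minimax = 6.
Since maximin = minimax = 6, there is a saddle point and the value is 6.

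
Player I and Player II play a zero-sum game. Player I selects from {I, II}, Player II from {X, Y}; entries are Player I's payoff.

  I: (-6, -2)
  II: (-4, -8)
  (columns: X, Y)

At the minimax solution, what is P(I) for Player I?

Row minima: I → -6, II → -8; maximin = -6.
Column maxima: X → -4, Y → -2; minimax = -4.
-6 ≠ -4, so there is no saddle point; optimal play is mixed.
Let Player I play I with probability p. Expected payoff against X: (-6)p + (-4)(1−p) = −2p − 4; against Y: (-2)p + (-8)(1−p) = 6p − 8.
Setting these equal: −2p − 4 = 6p − 8 ⇒ −8p = -4 ⇒ p = 1/2, and the value is (-2)·(1/2) − 4 = -5.
For Player II: with q = P(X), equating I's and II's payoffs gives −4q − 2 = 4q − 8 ⇒ q = 3/4.

1/2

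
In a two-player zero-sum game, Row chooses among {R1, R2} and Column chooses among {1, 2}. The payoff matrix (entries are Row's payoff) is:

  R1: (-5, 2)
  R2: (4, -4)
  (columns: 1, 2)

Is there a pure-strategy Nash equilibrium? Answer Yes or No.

Row minima: R1 → -5, R2 → -4; maximin = -4.
Column maxima: 1 → 4, 2 → 2; minimax = 2.
-4 ≠ 2, so no pure-strategy equilibrium exists.

No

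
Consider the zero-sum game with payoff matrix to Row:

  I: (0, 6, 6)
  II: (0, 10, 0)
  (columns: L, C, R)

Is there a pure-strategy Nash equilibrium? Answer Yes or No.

Row minima: I → 0, II → 0; maximin = 0.
Column maxima: L → 0, C → 10, R → 6; minimax = 0.
maximin = minimax = 0, so a saddle point exists.

Yes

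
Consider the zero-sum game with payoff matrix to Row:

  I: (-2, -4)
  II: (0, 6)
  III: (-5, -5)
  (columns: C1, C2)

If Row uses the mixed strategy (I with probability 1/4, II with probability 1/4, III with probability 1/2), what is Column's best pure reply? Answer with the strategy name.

If Column plays C1, Row's expected payoff is (1/4)·(-2) + (1/4)·0 + (1/2)·(-5) = -3.
If Column plays C2, Row's expected payoff is (1/4)·(-4) + (1/4)·6 + (1/2)·(-5) = -2.
Column minimizes Row's payoff; the smallest is -3, so the best response is C1.

C1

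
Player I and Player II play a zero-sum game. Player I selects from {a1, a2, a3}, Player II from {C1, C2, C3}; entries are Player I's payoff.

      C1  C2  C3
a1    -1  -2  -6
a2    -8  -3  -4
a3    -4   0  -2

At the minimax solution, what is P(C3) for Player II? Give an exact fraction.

3/7

Row minima: a1 → -6, a2 → -8, a3 → -4; maximin = -4.
Column maxima: C1 → -1, C2 → 0, C3 → -2; minimax = -2.
-4 ≠ -2, so there is no saddle point; optimal play is mixed.
a2 is strictly dominated by a3, so Player I never plays it.
C2 is strictly dominated by C3 (it gives Player I strictly more in every row), so Player II never plays it.
On the remaining 2×2 (a1, a3 vs C1, C3):
Let Player I play a1 with probability p. Expected payoff against C1: (-1)p + (-4)(1−p) = 3p − 4; against C3: (-6)p + (-2)(1−p) = −4p − 2.
Setting these equal: 3p − 4 = −4p − 2 ⇒ 7p = 2 ⇒ p = 2/7, and the value is (3)·(2/7) − 4 = -22/7.
For Player II: with q = P(C1), equating a1's and a3's payoffs gives 5q − 6 = −2q − 2 ⇒ q = 4/7.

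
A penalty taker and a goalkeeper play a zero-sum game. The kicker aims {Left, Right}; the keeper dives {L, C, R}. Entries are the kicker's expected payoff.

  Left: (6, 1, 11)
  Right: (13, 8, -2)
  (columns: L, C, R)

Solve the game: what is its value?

Row minima: Left → 1, Right → -2; maximin = 1.
Column maxima: L → 13, C → 8, R → 11; minimax = 8.
1 ≠ 8, so there is no saddle point; optimal play is mixed.
L is strictly dominated by C (it gives the kicker strictly more in every row), so the keeper never plays it.
On the remaining 2×2 (Left, Right vs C, R):
Let the kicker play Left with probability p. Expected payoff against C: 1p + 8(1−p) = −7p + 8; against R: 11p + (-2)(1−p) = 13p − 2.
Setting these equal: −7p + 8 = 13p − 2 ⇒ −20p = -10 ⇒ p = 1/2, and the value is (-7)·(1/2) + 8 = 9/2.
For the keeper: with q = P(C), equating Left's and Right's payoffs gives −10q + 11 = 10q − 2 ⇒ q = 13/20.

9/2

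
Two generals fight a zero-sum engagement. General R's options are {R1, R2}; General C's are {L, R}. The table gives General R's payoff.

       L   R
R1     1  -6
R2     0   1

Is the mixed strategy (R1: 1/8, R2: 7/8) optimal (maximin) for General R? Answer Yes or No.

Yes

Against L this mix gives (1/8)·1 + (7/8)·0 = 1/8.
Against R this mix gives (1/8)·(-6) + (7/8)·1 = 1/8.
All of General C's active replies (L, R) yield 1/8, and no column does worse for General R. The mix makes General C indifferent and guarantees 1/8, so it is optimal.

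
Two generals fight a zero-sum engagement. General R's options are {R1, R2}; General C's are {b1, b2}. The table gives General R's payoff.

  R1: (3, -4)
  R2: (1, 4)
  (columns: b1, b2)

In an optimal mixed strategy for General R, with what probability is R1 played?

Row minima: R1 → -4, R2 → 1; maximin = 1.
Column maxima: b1 → 3, b2 → 4; minimax = 3.
1 ≠ 3, so there is no saddle point; optimal play is mixed.
Let General R play R1 with probability p. Expected payoff against b1: 3p + 1(1−p) = 2p + 1; against b2: (-4)p + 4(1−p) = −8p + 4.
Setting these equal: 2p + 1 = −8p + 4 ⇒ 10p = 3 ⇒ p = 3/10, and the value is (2)·(3/10) + 1 = 8/5.
For General C: with q = P(b1), equating R1's and R2's payoffs gives 7q − 4 = −3q + 4 ⇒ q = 4/5.

3/10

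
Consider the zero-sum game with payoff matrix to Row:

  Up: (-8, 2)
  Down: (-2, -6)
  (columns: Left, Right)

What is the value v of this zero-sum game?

-26/7

Row minima: Up → -8, Down → -6; maximin = -6.
Column maxima: Left → -2, Right → 2; minimax = -2.
-6 ≠ -2, so there is no saddle point; optimal play is mixed.
Let Row play Up with probability p. Expected payoff against Left: (-8)p + (-2)(1−p) = −6p − 2; against Right: 2p + (-6)(1−p) = 8p − 6.
Setting these equal: −6p − 2 = 8p − 6 ⇒ −14p = -4 ⇒ p = 2/7, and the value is (-6)·(2/7) − 2 = -26/7.
For Column: with q = P(Left), equating Up's and Down's payoffs gives −10q + 2 = 4q − 6 ⇒ q = 4/7.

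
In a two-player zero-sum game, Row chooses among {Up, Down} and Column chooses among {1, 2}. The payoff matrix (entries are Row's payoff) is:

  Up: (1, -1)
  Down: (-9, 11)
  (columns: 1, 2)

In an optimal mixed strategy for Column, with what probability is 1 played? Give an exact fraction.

Row minima: Up → -1, Down → -9; maximin = -1.
Column maxima: 1 → 1, 2 → 11; minimax = 1.
-1 ≠ 1, so there is no saddle point; optimal play is mixed.
Let Row play Up with probability p. Expected payoff against 1: 1p + (-9)(1−p) = 10p − 9; against 2: (-1)p + 11(1−p) = −12p + 11.
Setting these equal: 10p − 9 = −12p + 11 ⇒ 22p = 20 ⇒ p = 10/11, and the value is (10)·(10/11) − 9 = 1/11.
For Column: with q = P(1), equating Up's and Down's payoffs gives 2q − 1 = −20q + 11 ⇒ q = 6/11.

6/11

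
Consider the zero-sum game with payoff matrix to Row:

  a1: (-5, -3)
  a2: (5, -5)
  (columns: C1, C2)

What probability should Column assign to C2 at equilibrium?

5/6

Row minima: a1 → -5, a2 → -5; maximin = -5.
Column maxima: C1 → 5, C2 → -3; minimax = -3.
-5 ≠ -3, so there is no saddle point; optimal play is mixed.
Let Row play a1 with probability p. Expected payoff against C1: (-5)p + 5(1−p) = −10p + 5; against C2: (-3)p + (-5)(1−p) = 2p − 5.
Setting these equal: −10p + 5 = 2p − 5 ⇒ −12p = -10 ⇒ p = 5/6, and the value is (-10)·(5/6) + 5 = -10/3.
For Column: with q = P(C1), equating a1's and a2's payoffs gives −2q − 3 = 10q − 5 ⇒ q = 1/6.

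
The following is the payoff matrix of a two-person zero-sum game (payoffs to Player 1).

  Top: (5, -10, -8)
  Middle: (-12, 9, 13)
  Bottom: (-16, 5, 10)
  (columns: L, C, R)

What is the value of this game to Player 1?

-25/12

Row minima: Top → -10, Middle → -12, Bottom → -16; maximin = -10.
Column maxima: L → 5, C → 9, R → 13; minimax = 5.
-10 ≠ 5, so there is no saddle point; optimal play is mixed.
Bottom is strictly dominated by Middle, so Player 1 never plays it.
R is strictly dominated by C (it gives Player 1 strictly more in every row), so Player 2 never plays it.
On the remaining 2×2 (Top, Middle vs L, C):
Let Player 1 play Top with probability p. Expected payoff against L: 5p + (-12)(1−p) = 17p − 12; against C: (-10)p + 9(1−p) = −19p + 9.
Setting these equal: 17p − 12 = −19p + 9 ⇒ 36p = 21 ⇒ p = 7/12, and the value is (17)·(7/12) − 12 = -25/12.
For Player 2: with q = P(L), equating Top's and Middle's payoffs gives 15q − 10 = −21q + 9 ⇒ q = 19/36.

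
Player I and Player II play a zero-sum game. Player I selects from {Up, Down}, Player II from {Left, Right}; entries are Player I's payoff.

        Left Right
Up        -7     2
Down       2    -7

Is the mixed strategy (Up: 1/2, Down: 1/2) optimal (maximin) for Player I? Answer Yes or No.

Against Left this mix gives (1/2)·(-7) + (1/2)·2 = -5/2.
Against Right this mix gives (1/2)·2 + (1/2)·(-7) = -5/2.
All of Player II's active replies (Left, Right) yield -5/2, and no column does worse for Player I. The mix makes Player II indifferent and guarantees -5/2, so it is optimal.

Yes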